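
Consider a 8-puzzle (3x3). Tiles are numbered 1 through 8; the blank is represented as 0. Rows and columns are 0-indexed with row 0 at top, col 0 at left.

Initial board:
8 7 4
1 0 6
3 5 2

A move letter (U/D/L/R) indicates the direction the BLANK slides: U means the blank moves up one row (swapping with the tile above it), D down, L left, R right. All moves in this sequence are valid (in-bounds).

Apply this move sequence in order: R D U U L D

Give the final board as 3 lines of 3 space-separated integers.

Answer: 8 6 7
1 0 4
3 5 2

Derivation:
After move 1 (R):
8 7 4
1 6 0
3 5 2

After move 2 (D):
8 7 4
1 6 2
3 5 0

After move 3 (U):
8 7 4
1 6 0
3 5 2

After move 4 (U):
8 7 0
1 6 4
3 5 2

After move 5 (L):
8 0 7
1 6 4
3 5 2

After move 6 (D):
8 6 7
1 0 4
3 5 2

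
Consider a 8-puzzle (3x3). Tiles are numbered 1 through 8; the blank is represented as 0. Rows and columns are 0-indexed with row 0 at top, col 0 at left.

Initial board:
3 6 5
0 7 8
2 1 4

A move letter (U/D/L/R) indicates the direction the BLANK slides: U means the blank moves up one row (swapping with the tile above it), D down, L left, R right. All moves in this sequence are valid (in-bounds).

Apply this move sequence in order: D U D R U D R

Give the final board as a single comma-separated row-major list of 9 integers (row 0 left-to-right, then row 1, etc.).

Answer: 3, 6, 5, 2, 7, 8, 1, 4, 0

Derivation:
After move 1 (D):
3 6 5
2 7 8
0 1 4

After move 2 (U):
3 6 5
0 7 8
2 1 4

After move 3 (D):
3 6 5
2 7 8
0 1 4

After move 4 (R):
3 6 5
2 7 8
1 0 4

After move 5 (U):
3 6 5
2 0 8
1 7 4

After move 6 (D):
3 6 5
2 7 8
1 0 4

After move 7 (R):
3 6 5
2 7 8
1 4 0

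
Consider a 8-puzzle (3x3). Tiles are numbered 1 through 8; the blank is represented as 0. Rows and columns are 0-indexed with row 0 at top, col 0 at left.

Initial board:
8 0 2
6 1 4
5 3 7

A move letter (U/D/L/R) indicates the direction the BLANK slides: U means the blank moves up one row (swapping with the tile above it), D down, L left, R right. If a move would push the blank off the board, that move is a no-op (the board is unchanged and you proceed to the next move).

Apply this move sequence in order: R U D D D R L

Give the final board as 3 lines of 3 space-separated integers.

After move 1 (R):
8 2 0
6 1 4
5 3 7

After move 2 (U):
8 2 0
6 1 4
5 3 7

After move 3 (D):
8 2 4
6 1 0
5 3 7

After move 4 (D):
8 2 4
6 1 7
5 3 0

After move 5 (D):
8 2 4
6 1 7
5 3 0

After move 6 (R):
8 2 4
6 1 7
5 3 0

After move 7 (L):
8 2 4
6 1 7
5 0 3

Answer: 8 2 4
6 1 7
5 0 3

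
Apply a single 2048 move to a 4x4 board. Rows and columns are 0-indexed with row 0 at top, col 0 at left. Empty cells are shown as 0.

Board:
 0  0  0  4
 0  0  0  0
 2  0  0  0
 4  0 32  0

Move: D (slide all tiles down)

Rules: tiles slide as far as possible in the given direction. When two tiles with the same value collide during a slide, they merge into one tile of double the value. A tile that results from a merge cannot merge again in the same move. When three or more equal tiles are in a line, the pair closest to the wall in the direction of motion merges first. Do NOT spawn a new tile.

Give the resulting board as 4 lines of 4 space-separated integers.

Slide down:
col 0: [0, 0, 2, 4] -> [0, 0, 2, 4]
col 1: [0, 0, 0, 0] -> [0, 0, 0, 0]
col 2: [0, 0, 0, 32] -> [0, 0, 0, 32]
col 3: [4, 0, 0, 0] -> [0, 0, 0, 4]

Answer:  0  0  0  0
 0  0  0  0
 2  0  0  0
 4  0 32  4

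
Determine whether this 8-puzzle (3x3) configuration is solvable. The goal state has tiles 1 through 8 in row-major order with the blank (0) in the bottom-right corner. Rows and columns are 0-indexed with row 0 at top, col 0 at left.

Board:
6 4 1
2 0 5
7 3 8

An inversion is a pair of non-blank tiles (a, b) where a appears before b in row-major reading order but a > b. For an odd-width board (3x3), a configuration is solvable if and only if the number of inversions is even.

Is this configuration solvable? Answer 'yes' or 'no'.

Answer: yes

Derivation:
Inversions (pairs i<j in row-major order where tile[i] > tile[j] > 0): 10
10 is even, so the puzzle is solvable.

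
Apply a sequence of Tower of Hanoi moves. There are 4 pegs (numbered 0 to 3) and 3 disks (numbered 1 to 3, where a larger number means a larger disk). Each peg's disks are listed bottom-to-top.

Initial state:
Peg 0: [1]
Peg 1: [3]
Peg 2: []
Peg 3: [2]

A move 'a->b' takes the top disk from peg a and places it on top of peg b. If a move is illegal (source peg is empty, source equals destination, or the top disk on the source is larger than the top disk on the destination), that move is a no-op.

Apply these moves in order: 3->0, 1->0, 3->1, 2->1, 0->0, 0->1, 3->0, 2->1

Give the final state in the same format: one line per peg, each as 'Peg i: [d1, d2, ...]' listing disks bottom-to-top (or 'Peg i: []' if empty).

After move 1 (3->0):
Peg 0: [1]
Peg 1: [3]
Peg 2: []
Peg 3: [2]

After move 2 (1->0):
Peg 0: [1]
Peg 1: [3]
Peg 2: []
Peg 3: [2]

After move 3 (3->1):
Peg 0: [1]
Peg 1: [3, 2]
Peg 2: []
Peg 3: []

After move 4 (2->1):
Peg 0: [1]
Peg 1: [3, 2]
Peg 2: []
Peg 3: []

After move 5 (0->0):
Peg 0: [1]
Peg 1: [3, 2]
Peg 2: []
Peg 3: []

After move 6 (0->1):
Peg 0: []
Peg 1: [3, 2, 1]
Peg 2: []
Peg 3: []

After move 7 (3->0):
Peg 0: []
Peg 1: [3, 2, 1]
Peg 2: []
Peg 3: []

After move 8 (2->1):
Peg 0: []
Peg 1: [3, 2, 1]
Peg 2: []
Peg 3: []

Answer: Peg 0: []
Peg 1: [3, 2, 1]
Peg 2: []
Peg 3: []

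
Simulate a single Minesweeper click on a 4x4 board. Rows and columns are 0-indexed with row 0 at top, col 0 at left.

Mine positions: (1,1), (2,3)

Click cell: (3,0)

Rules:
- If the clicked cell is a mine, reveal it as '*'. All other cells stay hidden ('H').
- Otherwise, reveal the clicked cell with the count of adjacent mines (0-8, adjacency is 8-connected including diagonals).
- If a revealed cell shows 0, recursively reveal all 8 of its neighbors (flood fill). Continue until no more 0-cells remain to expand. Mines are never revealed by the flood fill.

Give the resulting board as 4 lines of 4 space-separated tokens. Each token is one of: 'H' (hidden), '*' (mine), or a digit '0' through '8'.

H H H H
H H H H
1 1 2 H
0 0 1 H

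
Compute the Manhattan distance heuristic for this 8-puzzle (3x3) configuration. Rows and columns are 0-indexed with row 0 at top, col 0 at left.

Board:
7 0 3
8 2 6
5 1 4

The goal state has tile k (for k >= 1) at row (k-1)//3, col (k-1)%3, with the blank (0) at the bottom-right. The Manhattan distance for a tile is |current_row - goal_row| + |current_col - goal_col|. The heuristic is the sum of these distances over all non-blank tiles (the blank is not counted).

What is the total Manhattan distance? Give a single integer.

Tile 7: (0,0)->(2,0) = 2
Tile 3: (0,2)->(0,2) = 0
Tile 8: (1,0)->(2,1) = 2
Tile 2: (1,1)->(0,1) = 1
Tile 6: (1,2)->(1,2) = 0
Tile 5: (2,0)->(1,1) = 2
Tile 1: (2,1)->(0,0) = 3
Tile 4: (2,2)->(1,0) = 3
Sum: 2 + 0 + 2 + 1 + 0 + 2 + 3 + 3 = 13

Answer: 13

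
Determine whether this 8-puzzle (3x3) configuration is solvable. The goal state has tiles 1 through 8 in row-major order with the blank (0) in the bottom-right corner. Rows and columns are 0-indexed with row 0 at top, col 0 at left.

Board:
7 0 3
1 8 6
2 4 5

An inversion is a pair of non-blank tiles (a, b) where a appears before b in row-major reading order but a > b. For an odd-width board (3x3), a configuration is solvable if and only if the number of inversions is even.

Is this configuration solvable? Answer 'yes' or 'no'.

Answer: no

Derivation:
Inversions (pairs i<j in row-major order where tile[i] > tile[j] > 0): 15
15 is odd, so the puzzle is not solvable.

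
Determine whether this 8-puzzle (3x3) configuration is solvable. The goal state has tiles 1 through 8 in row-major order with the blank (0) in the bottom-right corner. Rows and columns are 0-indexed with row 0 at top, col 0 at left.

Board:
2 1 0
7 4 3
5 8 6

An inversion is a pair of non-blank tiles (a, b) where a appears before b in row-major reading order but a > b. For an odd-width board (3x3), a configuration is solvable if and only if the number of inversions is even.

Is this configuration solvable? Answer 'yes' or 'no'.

Inversions (pairs i<j in row-major order where tile[i] > tile[j] > 0): 7
7 is odd, so the puzzle is not solvable.

Answer: no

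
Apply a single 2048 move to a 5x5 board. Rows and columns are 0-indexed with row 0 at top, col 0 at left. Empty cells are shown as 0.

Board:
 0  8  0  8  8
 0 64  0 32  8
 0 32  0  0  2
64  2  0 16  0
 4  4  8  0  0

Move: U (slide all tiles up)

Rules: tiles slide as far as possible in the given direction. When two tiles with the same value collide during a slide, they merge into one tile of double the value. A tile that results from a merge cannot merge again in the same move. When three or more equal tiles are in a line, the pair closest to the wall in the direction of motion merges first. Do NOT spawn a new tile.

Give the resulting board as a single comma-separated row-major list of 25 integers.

Slide up:
col 0: [0, 0, 0, 64, 4] -> [64, 4, 0, 0, 0]
col 1: [8, 64, 32, 2, 4] -> [8, 64, 32, 2, 4]
col 2: [0, 0, 0, 0, 8] -> [8, 0, 0, 0, 0]
col 3: [8, 32, 0, 16, 0] -> [8, 32, 16, 0, 0]
col 4: [8, 8, 2, 0, 0] -> [16, 2, 0, 0, 0]

Answer: 64, 8, 8, 8, 16, 4, 64, 0, 32, 2, 0, 32, 0, 16, 0, 0, 2, 0, 0, 0, 0, 4, 0, 0, 0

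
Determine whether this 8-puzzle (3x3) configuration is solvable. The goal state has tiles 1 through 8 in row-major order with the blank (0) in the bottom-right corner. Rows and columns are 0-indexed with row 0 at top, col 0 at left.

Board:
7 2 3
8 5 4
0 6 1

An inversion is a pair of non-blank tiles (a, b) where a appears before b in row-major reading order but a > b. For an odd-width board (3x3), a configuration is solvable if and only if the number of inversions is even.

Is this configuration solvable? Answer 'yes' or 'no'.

Answer: yes

Derivation:
Inversions (pairs i<j in row-major order where tile[i] > tile[j] > 0): 16
16 is even, so the puzzle is solvable.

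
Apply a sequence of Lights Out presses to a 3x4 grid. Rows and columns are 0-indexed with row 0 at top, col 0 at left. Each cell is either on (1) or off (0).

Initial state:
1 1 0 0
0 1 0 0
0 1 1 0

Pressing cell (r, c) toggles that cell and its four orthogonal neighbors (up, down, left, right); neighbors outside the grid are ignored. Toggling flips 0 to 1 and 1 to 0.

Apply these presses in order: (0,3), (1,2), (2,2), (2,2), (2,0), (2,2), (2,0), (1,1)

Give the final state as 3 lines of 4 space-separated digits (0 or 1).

After press 1 at (0,3):
1 1 1 1
0 1 0 1
0 1 1 0

After press 2 at (1,2):
1 1 0 1
0 0 1 0
0 1 0 0

After press 3 at (2,2):
1 1 0 1
0 0 0 0
0 0 1 1

After press 4 at (2,2):
1 1 0 1
0 0 1 0
0 1 0 0

After press 5 at (2,0):
1 1 0 1
1 0 1 0
1 0 0 0

After press 6 at (2,2):
1 1 0 1
1 0 0 0
1 1 1 1

After press 7 at (2,0):
1 1 0 1
0 0 0 0
0 0 1 1

After press 8 at (1,1):
1 0 0 1
1 1 1 0
0 1 1 1

Answer: 1 0 0 1
1 1 1 0
0 1 1 1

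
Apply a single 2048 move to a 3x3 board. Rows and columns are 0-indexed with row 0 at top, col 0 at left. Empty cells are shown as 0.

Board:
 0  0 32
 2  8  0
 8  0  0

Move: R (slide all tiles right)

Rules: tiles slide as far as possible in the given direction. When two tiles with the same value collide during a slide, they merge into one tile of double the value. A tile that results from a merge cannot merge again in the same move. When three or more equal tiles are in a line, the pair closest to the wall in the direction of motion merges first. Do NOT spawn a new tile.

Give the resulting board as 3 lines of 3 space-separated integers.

Answer:  0  0 32
 0  2  8
 0  0  8

Derivation:
Slide right:
row 0: [0, 0, 32] -> [0, 0, 32]
row 1: [2, 8, 0] -> [0, 2, 8]
row 2: [8, 0, 0] -> [0, 0, 8]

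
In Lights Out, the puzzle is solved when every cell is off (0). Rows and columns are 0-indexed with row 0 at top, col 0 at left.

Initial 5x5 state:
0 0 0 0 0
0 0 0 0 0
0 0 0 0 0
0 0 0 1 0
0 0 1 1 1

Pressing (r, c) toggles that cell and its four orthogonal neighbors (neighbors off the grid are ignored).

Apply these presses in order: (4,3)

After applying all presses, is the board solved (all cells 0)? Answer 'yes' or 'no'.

After press 1 at (4,3):
0 0 0 0 0
0 0 0 0 0
0 0 0 0 0
0 0 0 0 0
0 0 0 0 0

Lights still on: 0

Answer: yes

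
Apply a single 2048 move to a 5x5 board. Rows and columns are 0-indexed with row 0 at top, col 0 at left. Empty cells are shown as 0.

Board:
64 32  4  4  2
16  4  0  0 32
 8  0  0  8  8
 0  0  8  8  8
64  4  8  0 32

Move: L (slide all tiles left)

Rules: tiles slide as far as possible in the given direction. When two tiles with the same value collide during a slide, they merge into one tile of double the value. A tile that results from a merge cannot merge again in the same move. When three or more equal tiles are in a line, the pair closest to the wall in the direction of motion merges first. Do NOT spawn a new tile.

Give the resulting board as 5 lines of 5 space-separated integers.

Answer: 64 32  8  2  0
16  4 32  0  0
16  8  0  0  0
16  8  0  0  0
64  4  8 32  0

Derivation:
Slide left:
row 0: [64, 32, 4, 4, 2] -> [64, 32, 8, 2, 0]
row 1: [16, 4, 0, 0, 32] -> [16, 4, 32, 0, 0]
row 2: [8, 0, 0, 8, 8] -> [16, 8, 0, 0, 0]
row 3: [0, 0, 8, 8, 8] -> [16, 8, 0, 0, 0]
row 4: [64, 4, 8, 0, 32] -> [64, 4, 8, 32, 0]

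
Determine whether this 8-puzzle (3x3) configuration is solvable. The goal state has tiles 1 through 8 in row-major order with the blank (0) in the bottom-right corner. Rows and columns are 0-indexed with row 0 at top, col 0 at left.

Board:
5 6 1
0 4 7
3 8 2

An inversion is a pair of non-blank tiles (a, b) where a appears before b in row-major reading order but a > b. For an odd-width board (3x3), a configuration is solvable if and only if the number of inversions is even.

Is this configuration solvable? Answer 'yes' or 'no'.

Inversions (pairs i<j in row-major order where tile[i] > tile[j] > 0): 14
14 is even, so the puzzle is solvable.

Answer: yes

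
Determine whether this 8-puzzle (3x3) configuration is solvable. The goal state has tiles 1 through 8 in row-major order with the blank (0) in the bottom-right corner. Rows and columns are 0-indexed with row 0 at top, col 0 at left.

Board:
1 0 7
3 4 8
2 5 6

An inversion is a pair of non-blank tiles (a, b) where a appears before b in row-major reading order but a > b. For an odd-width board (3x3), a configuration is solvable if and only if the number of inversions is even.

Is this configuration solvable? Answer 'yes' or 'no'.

Inversions (pairs i<j in row-major order where tile[i] > tile[j] > 0): 10
10 is even, so the puzzle is solvable.

Answer: yes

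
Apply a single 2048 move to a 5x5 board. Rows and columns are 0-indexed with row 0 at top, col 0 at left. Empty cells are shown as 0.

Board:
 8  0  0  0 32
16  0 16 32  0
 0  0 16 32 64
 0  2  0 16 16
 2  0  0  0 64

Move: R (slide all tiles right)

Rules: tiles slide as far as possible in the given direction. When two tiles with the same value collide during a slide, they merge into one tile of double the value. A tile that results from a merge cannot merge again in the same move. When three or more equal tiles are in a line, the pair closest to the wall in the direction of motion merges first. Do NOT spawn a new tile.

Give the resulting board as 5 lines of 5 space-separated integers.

Answer:  0  0  0  8 32
 0  0  0 32 32
 0  0 16 32 64
 0  0  0  2 32
 0  0  0  2 64

Derivation:
Slide right:
row 0: [8, 0, 0, 0, 32] -> [0, 0, 0, 8, 32]
row 1: [16, 0, 16, 32, 0] -> [0, 0, 0, 32, 32]
row 2: [0, 0, 16, 32, 64] -> [0, 0, 16, 32, 64]
row 3: [0, 2, 0, 16, 16] -> [0, 0, 0, 2, 32]
row 4: [2, 0, 0, 0, 64] -> [0, 0, 0, 2, 64]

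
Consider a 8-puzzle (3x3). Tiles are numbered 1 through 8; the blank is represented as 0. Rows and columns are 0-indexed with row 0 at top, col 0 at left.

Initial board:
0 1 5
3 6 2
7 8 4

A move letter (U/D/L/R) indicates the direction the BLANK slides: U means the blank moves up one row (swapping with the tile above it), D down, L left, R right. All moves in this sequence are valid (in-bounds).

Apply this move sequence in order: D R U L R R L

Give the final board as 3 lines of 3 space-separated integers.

Answer: 3 0 5
6 1 2
7 8 4

Derivation:
After move 1 (D):
3 1 5
0 6 2
7 8 4

After move 2 (R):
3 1 5
6 0 2
7 8 4

After move 3 (U):
3 0 5
6 1 2
7 8 4

After move 4 (L):
0 3 5
6 1 2
7 8 4

After move 5 (R):
3 0 5
6 1 2
7 8 4

After move 6 (R):
3 5 0
6 1 2
7 8 4

After move 7 (L):
3 0 5
6 1 2
7 8 4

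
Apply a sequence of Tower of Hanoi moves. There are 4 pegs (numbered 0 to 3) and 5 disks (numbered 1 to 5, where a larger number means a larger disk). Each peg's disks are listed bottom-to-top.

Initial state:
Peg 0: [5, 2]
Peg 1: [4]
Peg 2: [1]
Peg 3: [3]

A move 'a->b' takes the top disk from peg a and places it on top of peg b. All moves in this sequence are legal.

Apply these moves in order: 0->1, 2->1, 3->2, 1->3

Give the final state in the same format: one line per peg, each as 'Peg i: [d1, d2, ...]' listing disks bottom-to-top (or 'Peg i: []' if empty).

Answer: Peg 0: [5]
Peg 1: [4, 2]
Peg 2: [3]
Peg 3: [1]

Derivation:
After move 1 (0->1):
Peg 0: [5]
Peg 1: [4, 2]
Peg 2: [1]
Peg 3: [3]

After move 2 (2->1):
Peg 0: [5]
Peg 1: [4, 2, 1]
Peg 2: []
Peg 3: [3]

After move 3 (3->2):
Peg 0: [5]
Peg 1: [4, 2, 1]
Peg 2: [3]
Peg 3: []

After move 4 (1->3):
Peg 0: [5]
Peg 1: [4, 2]
Peg 2: [3]
Peg 3: [1]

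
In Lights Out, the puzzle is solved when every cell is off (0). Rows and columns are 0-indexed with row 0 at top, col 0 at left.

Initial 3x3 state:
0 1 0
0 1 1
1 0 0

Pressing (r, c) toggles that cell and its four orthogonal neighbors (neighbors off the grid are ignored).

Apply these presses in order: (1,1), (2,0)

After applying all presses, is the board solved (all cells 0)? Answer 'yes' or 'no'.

Answer: yes

Derivation:
After press 1 at (1,1):
0 0 0
1 0 0
1 1 0

After press 2 at (2,0):
0 0 0
0 0 0
0 0 0

Lights still on: 0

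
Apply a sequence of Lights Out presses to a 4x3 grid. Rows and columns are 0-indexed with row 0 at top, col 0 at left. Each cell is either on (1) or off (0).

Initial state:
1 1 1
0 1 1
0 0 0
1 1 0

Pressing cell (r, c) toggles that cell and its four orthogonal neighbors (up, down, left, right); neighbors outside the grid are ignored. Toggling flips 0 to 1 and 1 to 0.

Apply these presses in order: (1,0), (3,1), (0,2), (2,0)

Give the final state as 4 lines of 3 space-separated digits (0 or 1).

After press 1 at (1,0):
0 1 1
1 0 1
1 0 0
1 1 0

After press 2 at (3,1):
0 1 1
1 0 1
1 1 0
0 0 1

After press 3 at (0,2):
0 0 0
1 0 0
1 1 0
0 0 1

After press 4 at (2,0):
0 0 0
0 0 0
0 0 0
1 0 1

Answer: 0 0 0
0 0 0
0 0 0
1 0 1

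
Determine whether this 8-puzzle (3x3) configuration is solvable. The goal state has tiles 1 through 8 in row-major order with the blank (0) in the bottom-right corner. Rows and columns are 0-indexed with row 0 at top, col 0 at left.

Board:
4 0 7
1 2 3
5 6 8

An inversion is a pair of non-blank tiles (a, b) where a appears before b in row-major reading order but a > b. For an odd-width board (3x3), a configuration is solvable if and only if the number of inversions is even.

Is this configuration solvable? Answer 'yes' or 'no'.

Inversions (pairs i<j in row-major order where tile[i] > tile[j] > 0): 8
8 is even, so the puzzle is solvable.

Answer: yes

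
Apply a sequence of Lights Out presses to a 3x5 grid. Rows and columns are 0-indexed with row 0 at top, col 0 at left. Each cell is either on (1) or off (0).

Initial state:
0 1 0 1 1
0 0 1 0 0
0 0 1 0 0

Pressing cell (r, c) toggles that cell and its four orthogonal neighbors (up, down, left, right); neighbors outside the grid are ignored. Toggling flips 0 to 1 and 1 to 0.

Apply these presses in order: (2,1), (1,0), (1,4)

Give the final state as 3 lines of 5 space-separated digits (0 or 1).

After press 1 at (2,1):
0 1 0 1 1
0 1 1 0 0
1 1 0 0 0

After press 2 at (1,0):
1 1 0 1 1
1 0 1 0 0
0 1 0 0 0

After press 3 at (1,4):
1 1 0 1 0
1 0 1 1 1
0 1 0 0 1

Answer: 1 1 0 1 0
1 0 1 1 1
0 1 0 0 1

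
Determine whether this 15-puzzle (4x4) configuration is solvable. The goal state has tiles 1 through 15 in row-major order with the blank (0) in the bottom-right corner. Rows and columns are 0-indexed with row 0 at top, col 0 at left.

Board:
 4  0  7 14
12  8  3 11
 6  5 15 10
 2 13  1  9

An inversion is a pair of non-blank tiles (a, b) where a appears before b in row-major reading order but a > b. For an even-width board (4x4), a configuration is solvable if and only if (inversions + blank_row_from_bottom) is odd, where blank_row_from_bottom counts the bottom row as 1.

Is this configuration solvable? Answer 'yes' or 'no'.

Inversions: 57
Blank is in row 0 (0-indexed from top), which is row 4 counting from the bottom (bottom = 1).
57 + 4 = 61, which is odd, so the puzzle is solvable.

Answer: yes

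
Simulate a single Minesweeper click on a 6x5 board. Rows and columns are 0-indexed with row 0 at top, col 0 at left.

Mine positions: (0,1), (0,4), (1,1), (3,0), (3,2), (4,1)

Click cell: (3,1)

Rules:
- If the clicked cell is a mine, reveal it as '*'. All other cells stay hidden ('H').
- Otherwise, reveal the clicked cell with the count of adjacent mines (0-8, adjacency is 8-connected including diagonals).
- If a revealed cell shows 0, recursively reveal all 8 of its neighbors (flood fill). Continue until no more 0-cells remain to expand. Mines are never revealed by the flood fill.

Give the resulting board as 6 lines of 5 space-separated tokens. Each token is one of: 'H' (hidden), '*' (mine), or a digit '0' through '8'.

H H H H H
H H H H H
H H H H H
H 3 H H H
H H H H H
H H H H H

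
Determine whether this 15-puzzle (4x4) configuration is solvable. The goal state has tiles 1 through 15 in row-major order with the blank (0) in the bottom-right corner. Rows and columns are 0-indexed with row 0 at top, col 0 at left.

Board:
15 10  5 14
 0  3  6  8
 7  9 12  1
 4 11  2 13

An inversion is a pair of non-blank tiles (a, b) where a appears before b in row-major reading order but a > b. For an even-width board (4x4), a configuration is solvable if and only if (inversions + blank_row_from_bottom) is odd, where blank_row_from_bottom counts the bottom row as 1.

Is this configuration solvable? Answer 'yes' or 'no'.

Answer: no

Derivation:
Inversions: 59
Blank is in row 1 (0-indexed from top), which is row 3 counting from the bottom (bottom = 1).
59 + 3 = 62, which is even, so the puzzle is not solvable.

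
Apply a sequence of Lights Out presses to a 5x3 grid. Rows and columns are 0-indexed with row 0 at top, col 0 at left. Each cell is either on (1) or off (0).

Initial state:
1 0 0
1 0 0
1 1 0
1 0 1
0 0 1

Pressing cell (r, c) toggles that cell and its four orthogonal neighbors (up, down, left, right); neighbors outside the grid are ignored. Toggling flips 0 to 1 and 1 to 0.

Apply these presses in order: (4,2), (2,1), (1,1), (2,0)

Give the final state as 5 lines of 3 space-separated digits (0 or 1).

Answer: 1 1 0
1 0 1
1 0 1
0 1 0
0 1 0

Derivation:
After press 1 at (4,2):
1 0 0
1 0 0
1 1 0
1 0 0
0 1 0

After press 2 at (2,1):
1 0 0
1 1 0
0 0 1
1 1 0
0 1 0

After press 3 at (1,1):
1 1 0
0 0 1
0 1 1
1 1 0
0 1 0

After press 4 at (2,0):
1 1 0
1 0 1
1 0 1
0 1 0
0 1 0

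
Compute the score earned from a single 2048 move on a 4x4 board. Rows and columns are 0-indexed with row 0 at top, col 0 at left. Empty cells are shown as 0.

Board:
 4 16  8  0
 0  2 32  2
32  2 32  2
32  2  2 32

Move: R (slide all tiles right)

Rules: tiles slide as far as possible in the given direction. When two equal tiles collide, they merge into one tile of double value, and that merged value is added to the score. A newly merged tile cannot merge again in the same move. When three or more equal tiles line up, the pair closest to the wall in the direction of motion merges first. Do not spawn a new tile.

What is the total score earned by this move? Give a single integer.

Slide right:
row 0: [4, 16, 8, 0] -> [0, 4, 16, 8]  score +0 (running 0)
row 1: [0, 2, 32, 2] -> [0, 2, 32, 2]  score +0 (running 0)
row 2: [32, 2, 32, 2] -> [32, 2, 32, 2]  score +0 (running 0)
row 3: [32, 2, 2, 32] -> [0, 32, 4, 32]  score +4 (running 4)
Board after move:
 0  4 16  8
 0  2 32  2
32  2 32  2
 0 32  4 32

Answer: 4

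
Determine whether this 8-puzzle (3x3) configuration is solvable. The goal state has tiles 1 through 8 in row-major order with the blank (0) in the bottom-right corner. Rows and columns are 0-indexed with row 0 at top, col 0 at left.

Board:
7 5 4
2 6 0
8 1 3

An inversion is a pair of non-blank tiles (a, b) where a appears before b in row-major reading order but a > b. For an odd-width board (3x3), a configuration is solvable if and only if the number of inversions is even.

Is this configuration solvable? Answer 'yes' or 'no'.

Inversions (pairs i<j in row-major order where tile[i] > tile[j] > 0): 18
18 is even, so the puzzle is solvable.

Answer: yes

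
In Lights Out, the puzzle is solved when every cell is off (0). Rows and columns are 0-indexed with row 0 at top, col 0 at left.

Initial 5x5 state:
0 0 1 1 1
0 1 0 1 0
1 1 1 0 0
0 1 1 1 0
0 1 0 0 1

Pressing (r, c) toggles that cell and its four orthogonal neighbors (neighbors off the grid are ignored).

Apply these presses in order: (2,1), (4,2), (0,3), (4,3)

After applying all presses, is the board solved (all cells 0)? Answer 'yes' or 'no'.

Answer: yes

Derivation:
After press 1 at (2,1):
0 0 1 1 1
0 0 0 1 0
0 0 0 0 0
0 0 1 1 0
0 1 0 0 1

After press 2 at (4,2):
0 0 1 1 1
0 0 0 1 0
0 0 0 0 0
0 0 0 1 0
0 0 1 1 1

After press 3 at (0,3):
0 0 0 0 0
0 0 0 0 0
0 0 0 0 0
0 0 0 1 0
0 0 1 1 1

After press 4 at (4,3):
0 0 0 0 0
0 0 0 0 0
0 0 0 0 0
0 0 0 0 0
0 0 0 0 0

Lights still on: 0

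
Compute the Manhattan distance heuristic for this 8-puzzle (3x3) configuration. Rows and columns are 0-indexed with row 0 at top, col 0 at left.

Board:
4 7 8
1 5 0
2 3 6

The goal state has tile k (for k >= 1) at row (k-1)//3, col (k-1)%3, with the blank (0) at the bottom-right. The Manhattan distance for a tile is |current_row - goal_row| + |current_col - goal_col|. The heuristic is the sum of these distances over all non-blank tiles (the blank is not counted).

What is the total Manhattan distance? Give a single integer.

Answer: 15

Derivation:
Tile 4: (0,0)->(1,0) = 1
Tile 7: (0,1)->(2,0) = 3
Tile 8: (0,2)->(2,1) = 3
Tile 1: (1,0)->(0,0) = 1
Tile 5: (1,1)->(1,1) = 0
Tile 2: (2,0)->(0,1) = 3
Tile 3: (2,1)->(0,2) = 3
Tile 6: (2,2)->(1,2) = 1
Sum: 1 + 3 + 3 + 1 + 0 + 3 + 3 + 1 = 15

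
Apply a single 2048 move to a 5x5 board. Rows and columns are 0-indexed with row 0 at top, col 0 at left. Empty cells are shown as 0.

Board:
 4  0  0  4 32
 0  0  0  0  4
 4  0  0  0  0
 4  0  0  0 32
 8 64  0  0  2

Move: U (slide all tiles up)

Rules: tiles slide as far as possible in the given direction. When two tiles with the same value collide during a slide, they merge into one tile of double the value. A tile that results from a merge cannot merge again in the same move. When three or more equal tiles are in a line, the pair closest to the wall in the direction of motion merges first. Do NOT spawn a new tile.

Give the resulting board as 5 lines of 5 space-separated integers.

Answer:  8 64  0  4 32
 4  0  0  0  4
 8  0  0  0 32
 0  0  0  0  2
 0  0  0  0  0

Derivation:
Slide up:
col 0: [4, 0, 4, 4, 8] -> [8, 4, 8, 0, 0]
col 1: [0, 0, 0, 0, 64] -> [64, 0, 0, 0, 0]
col 2: [0, 0, 0, 0, 0] -> [0, 0, 0, 0, 0]
col 3: [4, 0, 0, 0, 0] -> [4, 0, 0, 0, 0]
col 4: [32, 4, 0, 32, 2] -> [32, 4, 32, 2, 0]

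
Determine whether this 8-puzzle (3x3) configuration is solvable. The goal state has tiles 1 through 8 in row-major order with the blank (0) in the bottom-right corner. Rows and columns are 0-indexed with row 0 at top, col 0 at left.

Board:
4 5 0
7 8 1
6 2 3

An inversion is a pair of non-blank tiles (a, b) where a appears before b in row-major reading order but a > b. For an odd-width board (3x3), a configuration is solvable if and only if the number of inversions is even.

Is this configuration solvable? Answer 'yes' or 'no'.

Answer: yes

Derivation:
Inversions (pairs i<j in row-major order where tile[i] > tile[j] > 0): 16
16 is even, so the puzzle is solvable.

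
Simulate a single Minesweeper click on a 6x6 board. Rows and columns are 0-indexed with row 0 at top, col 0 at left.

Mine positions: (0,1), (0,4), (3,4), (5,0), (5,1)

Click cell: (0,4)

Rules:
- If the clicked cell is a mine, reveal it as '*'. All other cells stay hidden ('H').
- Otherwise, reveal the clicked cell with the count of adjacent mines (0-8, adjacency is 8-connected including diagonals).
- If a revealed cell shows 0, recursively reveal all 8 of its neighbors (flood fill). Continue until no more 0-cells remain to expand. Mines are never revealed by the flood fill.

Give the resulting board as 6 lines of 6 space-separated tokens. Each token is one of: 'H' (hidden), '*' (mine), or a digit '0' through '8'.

H H H H * H
H H H H H H
H H H H H H
H H H H H H
H H H H H H
H H H H H H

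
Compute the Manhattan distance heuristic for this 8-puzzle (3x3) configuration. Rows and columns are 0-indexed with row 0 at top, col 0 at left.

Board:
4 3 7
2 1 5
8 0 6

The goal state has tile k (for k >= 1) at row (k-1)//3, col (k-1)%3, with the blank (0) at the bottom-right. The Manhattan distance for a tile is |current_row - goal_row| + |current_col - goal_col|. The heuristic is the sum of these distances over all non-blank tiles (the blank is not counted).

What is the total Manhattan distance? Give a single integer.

Answer: 13

Derivation:
Tile 4: at (0,0), goal (1,0), distance |0-1|+|0-0| = 1
Tile 3: at (0,1), goal (0,2), distance |0-0|+|1-2| = 1
Tile 7: at (0,2), goal (2,0), distance |0-2|+|2-0| = 4
Tile 2: at (1,0), goal (0,1), distance |1-0|+|0-1| = 2
Tile 1: at (1,1), goal (0,0), distance |1-0|+|1-0| = 2
Tile 5: at (1,2), goal (1,1), distance |1-1|+|2-1| = 1
Tile 8: at (2,0), goal (2,1), distance |2-2|+|0-1| = 1
Tile 6: at (2,2), goal (1,2), distance |2-1|+|2-2| = 1
Sum: 1 + 1 + 4 + 2 + 2 + 1 + 1 + 1 = 13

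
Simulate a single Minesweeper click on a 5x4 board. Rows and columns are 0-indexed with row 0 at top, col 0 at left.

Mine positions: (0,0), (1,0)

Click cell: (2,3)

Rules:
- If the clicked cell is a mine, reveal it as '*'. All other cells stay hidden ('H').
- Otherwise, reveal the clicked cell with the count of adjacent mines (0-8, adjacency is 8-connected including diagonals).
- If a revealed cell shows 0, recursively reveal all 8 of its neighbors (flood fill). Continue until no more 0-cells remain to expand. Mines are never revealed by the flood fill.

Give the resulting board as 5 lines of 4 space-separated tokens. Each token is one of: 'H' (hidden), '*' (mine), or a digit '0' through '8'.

H 2 0 0
H 2 0 0
1 1 0 0
0 0 0 0
0 0 0 0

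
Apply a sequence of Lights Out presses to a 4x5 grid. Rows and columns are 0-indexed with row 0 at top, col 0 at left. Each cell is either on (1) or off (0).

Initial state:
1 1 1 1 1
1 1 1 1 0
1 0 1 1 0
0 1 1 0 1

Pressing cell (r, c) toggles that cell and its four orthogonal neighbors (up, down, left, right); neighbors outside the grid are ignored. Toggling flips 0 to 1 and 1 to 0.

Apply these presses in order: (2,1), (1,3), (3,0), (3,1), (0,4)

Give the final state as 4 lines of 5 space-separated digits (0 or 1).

After press 1 at (2,1):
1 1 1 1 1
1 0 1 1 0
0 1 0 1 0
0 0 1 0 1

After press 2 at (1,3):
1 1 1 0 1
1 0 0 0 1
0 1 0 0 0
0 0 1 0 1

After press 3 at (3,0):
1 1 1 0 1
1 0 0 0 1
1 1 0 0 0
1 1 1 0 1

After press 4 at (3,1):
1 1 1 0 1
1 0 0 0 1
1 0 0 0 0
0 0 0 0 1

After press 5 at (0,4):
1 1 1 1 0
1 0 0 0 0
1 0 0 0 0
0 0 0 0 1

Answer: 1 1 1 1 0
1 0 0 0 0
1 0 0 0 0
0 0 0 0 1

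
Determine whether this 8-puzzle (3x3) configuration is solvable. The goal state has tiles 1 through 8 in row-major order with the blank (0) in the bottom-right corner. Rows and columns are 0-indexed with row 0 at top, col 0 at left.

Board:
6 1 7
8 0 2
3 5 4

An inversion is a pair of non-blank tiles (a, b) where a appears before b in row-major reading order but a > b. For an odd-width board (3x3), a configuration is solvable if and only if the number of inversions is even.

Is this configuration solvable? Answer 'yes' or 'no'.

Answer: yes

Derivation:
Inversions (pairs i<j in row-major order where tile[i] > tile[j] > 0): 14
14 is even, so the puzzle is solvable.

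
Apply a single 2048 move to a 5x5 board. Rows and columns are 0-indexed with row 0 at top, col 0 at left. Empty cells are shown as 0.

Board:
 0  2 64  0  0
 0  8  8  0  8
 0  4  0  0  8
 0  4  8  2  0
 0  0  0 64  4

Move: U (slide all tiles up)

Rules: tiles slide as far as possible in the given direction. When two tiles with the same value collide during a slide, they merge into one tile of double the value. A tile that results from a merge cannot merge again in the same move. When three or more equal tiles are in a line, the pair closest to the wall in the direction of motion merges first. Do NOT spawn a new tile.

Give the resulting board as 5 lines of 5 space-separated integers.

Answer:  0  2 64  2 16
 0  8 16 64  4
 0  8  0  0  0
 0  0  0  0  0
 0  0  0  0  0

Derivation:
Slide up:
col 0: [0, 0, 0, 0, 0] -> [0, 0, 0, 0, 0]
col 1: [2, 8, 4, 4, 0] -> [2, 8, 8, 0, 0]
col 2: [64, 8, 0, 8, 0] -> [64, 16, 0, 0, 0]
col 3: [0, 0, 0, 2, 64] -> [2, 64, 0, 0, 0]
col 4: [0, 8, 8, 0, 4] -> [16, 4, 0, 0, 0]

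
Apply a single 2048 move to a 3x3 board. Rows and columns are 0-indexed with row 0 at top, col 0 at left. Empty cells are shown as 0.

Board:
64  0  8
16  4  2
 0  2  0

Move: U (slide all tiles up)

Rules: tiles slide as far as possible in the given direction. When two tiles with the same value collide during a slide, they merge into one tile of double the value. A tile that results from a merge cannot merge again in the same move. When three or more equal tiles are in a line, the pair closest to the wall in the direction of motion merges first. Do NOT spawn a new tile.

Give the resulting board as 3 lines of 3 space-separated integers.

Slide up:
col 0: [64, 16, 0] -> [64, 16, 0]
col 1: [0, 4, 2] -> [4, 2, 0]
col 2: [8, 2, 0] -> [8, 2, 0]

Answer: 64  4  8
16  2  2
 0  0  0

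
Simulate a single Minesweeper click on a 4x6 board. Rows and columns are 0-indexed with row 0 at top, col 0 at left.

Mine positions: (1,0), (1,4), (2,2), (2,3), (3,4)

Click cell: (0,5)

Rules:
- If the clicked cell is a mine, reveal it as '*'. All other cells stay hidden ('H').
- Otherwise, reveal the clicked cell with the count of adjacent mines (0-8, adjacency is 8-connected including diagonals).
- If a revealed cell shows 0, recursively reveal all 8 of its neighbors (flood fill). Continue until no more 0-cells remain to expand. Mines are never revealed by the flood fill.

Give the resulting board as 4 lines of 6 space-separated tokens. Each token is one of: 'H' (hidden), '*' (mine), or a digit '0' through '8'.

H H H H H 1
H H H H H H
H H H H H H
H H H H H H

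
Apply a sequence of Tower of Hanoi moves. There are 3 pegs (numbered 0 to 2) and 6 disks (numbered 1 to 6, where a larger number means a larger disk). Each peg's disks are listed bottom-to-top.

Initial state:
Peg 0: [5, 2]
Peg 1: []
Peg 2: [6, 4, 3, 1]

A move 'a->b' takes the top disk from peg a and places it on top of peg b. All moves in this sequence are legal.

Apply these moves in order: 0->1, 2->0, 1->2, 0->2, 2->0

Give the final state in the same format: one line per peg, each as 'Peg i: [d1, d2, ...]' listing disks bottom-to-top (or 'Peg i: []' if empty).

After move 1 (0->1):
Peg 0: [5]
Peg 1: [2]
Peg 2: [6, 4, 3, 1]

After move 2 (2->0):
Peg 0: [5, 1]
Peg 1: [2]
Peg 2: [6, 4, 3]

After move 3 (1->2):
Peg 0: [5, 1]
Peg 1: []
Peg 2: [6, 4, 3, 2]

After move 4 (0->2):
Peg 0: [5]
Peg 1: []
Peg 2: [6, 4, 3, 2, 1]

After move 5 (2->0):
Peg 0: [5, 1]
Peg 1: []
Peg 2: [6, 4, 3, 2]

Answer: Peg 0: [5, 1]
Peg 1: []
Peg 2: [6, 4, 3, 2]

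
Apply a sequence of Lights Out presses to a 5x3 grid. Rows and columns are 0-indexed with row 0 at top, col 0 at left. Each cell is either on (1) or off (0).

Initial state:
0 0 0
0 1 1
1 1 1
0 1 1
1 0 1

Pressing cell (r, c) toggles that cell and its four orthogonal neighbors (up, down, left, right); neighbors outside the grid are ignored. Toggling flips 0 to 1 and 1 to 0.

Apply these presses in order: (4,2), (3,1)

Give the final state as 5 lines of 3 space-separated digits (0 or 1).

Answer: 0 0 0
0 1 1
1 0 1
1 0 1
1 0 0

Derivation:
After press 1 at (4,2):
0 0 0
0 1 1
1 1 1
0 1 0
1 1 0

After press 2 at (3,1):
0 0 0
0 1 1
1 0 1
1 0 1
1 0 0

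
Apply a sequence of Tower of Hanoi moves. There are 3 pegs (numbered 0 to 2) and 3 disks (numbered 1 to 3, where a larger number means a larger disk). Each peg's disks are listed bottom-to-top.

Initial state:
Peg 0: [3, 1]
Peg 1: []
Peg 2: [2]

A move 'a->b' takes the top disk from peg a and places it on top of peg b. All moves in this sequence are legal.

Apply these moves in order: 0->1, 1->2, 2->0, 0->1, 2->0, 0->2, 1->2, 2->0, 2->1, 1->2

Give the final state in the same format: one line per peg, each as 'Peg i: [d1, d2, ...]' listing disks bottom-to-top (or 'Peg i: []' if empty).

After move 1 (0->1):
Peg 0: [3]
Peg 1: [1]
Peg 2: [2]

After move 2 (1->2):
Peg 0: [3]
Peg 1: []
Peg 2: [2, 1]

After move 3 (2->0):
Peg 0: [3, 1]
Peg 1: []
Peg 2: [2]

After move 4 (0->1):
Peg 0: [3]
Peg 1: [1]
Peg 2: [2]

After move 5 (2->0):
Peg 0: [3, 2]
Peg 1: [1]
Peg 2: []

After move 6 (0->2):
Peg 0: [3]
Peg 1: [1]
Peg 2: [2]

After move 7 (1->2):
Peg 0: [3]
Peg 1: []
Peg 2: [2, 1]

After move 8 (2->0):
Peg 0: [3, 1]
Peg 1: []
Peg 2: [2]

After move 9 (2->1):
Peg 0: [3, 1]
Peg 1: [2]
Peg 2: []

After move 10 (1->2):
Peg 0: [3, 1]
Peg 1: []
Peg 2: [2]

Answer: Peg 0: [3, 1]
Peg 1: []
Peg 2: [2]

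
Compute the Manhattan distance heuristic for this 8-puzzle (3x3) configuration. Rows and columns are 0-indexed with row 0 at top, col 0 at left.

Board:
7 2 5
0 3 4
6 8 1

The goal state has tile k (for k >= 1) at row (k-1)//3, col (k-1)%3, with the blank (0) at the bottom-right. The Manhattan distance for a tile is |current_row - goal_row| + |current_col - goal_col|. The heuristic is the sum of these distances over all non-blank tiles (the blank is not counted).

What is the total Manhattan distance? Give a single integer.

Answer: 15

Derivation:
Tile 7: (0,0)->(2,0) = 2
Tile 2: (0,1)->(0,1) = 0
Tile 5: (0,2)->(1,1) = 2
Tile 3: (1,1)->(0,2) = 2
Tile 4: (1,2)->(1,0) = 2
Tile 6: (2,0)->(1,2) = 3
Tile 8: (2,1)->(2,1) = 0
Tile 1: (2,2)->(0,0) = 4
Sum: 2 + 0 + 2 + 2 + 2 + 3 + 0 + 4 = 15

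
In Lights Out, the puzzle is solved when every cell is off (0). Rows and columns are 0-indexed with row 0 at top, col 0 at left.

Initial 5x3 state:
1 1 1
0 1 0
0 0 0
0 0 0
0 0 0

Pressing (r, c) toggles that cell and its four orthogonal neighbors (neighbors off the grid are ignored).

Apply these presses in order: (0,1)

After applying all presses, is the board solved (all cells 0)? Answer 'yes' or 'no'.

After press 1 at (0,1):
0 0 0
0 0 0
0 0 0
0 0 0
0 0 0

Lights still on: 0

Answer: yes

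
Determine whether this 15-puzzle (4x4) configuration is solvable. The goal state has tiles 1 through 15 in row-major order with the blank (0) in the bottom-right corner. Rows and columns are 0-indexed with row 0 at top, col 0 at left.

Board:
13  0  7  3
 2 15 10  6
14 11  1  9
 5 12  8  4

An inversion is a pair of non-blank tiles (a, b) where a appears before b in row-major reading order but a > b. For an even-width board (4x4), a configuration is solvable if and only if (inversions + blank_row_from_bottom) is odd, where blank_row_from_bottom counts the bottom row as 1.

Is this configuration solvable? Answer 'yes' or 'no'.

Answer: yes

Derivation:
Inversions: 59
Blank is in row 0 (0-indexed from top), which is row 4 counting from the bottom (bottom = 1).
59 + 4 = 63, which is odd, so the puzzle is solvable.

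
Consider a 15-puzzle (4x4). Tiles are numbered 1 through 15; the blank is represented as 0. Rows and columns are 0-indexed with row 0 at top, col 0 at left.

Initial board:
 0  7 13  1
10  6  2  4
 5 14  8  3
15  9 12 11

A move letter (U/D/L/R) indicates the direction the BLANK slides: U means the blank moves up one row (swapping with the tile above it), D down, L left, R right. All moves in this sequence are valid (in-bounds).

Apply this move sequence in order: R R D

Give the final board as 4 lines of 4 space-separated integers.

Answer:  7 13  2  1
10  6  0  4
 5 14  8  3
15  9 12 11

Derivation:
After move 1 (R):
 7  0 13  1
10  6  2  4
 5 14  8  3
15  9 12 11

After move 2 (R):
 7 13  0  1
10  6  2  4
 5 14  8  3
15  9 12 11

After move 3 (D):
 7 13  2  1
10  6  0  4
 5 14  8  3
15  9 12 11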